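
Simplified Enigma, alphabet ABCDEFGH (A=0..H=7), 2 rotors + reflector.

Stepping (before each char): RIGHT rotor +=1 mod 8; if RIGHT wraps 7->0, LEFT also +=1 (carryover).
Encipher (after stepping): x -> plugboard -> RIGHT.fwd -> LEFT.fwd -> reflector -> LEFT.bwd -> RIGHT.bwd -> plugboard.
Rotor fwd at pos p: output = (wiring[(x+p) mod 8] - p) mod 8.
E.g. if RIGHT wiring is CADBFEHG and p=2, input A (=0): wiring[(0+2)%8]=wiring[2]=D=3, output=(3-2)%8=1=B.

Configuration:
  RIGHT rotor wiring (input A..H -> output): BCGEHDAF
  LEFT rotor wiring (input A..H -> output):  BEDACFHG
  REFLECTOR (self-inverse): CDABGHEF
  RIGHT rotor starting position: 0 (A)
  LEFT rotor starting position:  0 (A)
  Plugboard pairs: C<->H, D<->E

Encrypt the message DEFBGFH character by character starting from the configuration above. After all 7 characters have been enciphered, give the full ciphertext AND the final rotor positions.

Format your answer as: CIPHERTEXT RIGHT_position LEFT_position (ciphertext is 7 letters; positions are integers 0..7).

Answer: CGEEFCG 7 0

Derivation:
Char 1 ('D'): step: R->1, L=0; D->plug->E->R->C->L->D->refl->B->L'->A->R'->H->plug->C
Char 2 ('E'): step: R->2, L=0; E->plug->D->R->B->L->E->refl->G->L'->H->R'->G->plug->G
Char 3 ('F'): step: R->3, L=0; F->plug->F->R->G->L->H->refl->F->L'->F->R'->D->plug->E
Char 4 ('B'): step: R->4, L=0; B->plug->B->R->H->L->G->refl->E->L'->B->R'->D->plug->E
Char 5 ('G'): step: R->5, L=0; G->plug->G->R->H->L->G->refl->E->L'->B->R'->F->plug->F
Char 6 ('F'): step: R->6, L=0; F->plug->F->R->G->L->H->refl->F->L'->F->R'->H->plug->C
Char 7 ('H'): step: R->7, L=0; H->plug->C->R->D->L->A->refl->C->L'->E->R'->G->plug->G
Final: ciphertext=CGEEFCG, RIGHT=7, LEFT=0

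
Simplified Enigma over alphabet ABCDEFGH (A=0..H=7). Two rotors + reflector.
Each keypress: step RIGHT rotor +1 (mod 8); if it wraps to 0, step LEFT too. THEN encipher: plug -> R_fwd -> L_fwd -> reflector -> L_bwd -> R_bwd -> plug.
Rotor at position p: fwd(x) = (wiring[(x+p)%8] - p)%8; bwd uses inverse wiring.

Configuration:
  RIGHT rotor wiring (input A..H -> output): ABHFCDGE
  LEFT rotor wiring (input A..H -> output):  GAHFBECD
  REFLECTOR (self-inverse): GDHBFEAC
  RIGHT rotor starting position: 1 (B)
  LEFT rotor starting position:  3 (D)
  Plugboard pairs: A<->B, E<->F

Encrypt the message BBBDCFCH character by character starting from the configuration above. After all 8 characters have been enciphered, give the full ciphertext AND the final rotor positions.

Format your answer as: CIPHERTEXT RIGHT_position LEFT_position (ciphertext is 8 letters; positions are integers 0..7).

Char 1 ('B'): step: R->2, L=3; B->plug->A->R->F->L->D->refl->B->L'->C->R'->F->plug->E
Char 2 ('B'): step: R->3, L=3; B->plug->A->R->C->L->B->refl->D->L'->F->R'->F->plug->E
Char 3 ('B'): step: R->4, L=3; B->plug->A->R->G->L->F->refl->E->L'->H->R'->B->plug->A
Char 4 ('D'): step: R->5, L=3; D->plug->D->R->D->L->H->refl->C->L'->A->R'->G->plug->G
Char 5 ('C'): step: R->6, L=3; C->plug->C->R->C->L->B->refl->D->L'->F->R'->H->plug->H
Char 6 ('F'): step: R->7, L=3; F->plug->E->R->G->L->F->refl->E->L'->H->R'->H->plug->H
Char 7 ('C'): step: R->0, L->4 (L advanced); C->plug->C->R->H->L->B->refl->D->L'->G->R'->G->plug->G
Char 8 ('H'): step: R->1, L=4; H->plug->H->R->H->L->B->refl->D->L'->G->R'->B->plug->A
Final: ciphertext=EEAGHHGA, RIGHT=1, LEFT=4

Answer: EEAGHHGA 1 4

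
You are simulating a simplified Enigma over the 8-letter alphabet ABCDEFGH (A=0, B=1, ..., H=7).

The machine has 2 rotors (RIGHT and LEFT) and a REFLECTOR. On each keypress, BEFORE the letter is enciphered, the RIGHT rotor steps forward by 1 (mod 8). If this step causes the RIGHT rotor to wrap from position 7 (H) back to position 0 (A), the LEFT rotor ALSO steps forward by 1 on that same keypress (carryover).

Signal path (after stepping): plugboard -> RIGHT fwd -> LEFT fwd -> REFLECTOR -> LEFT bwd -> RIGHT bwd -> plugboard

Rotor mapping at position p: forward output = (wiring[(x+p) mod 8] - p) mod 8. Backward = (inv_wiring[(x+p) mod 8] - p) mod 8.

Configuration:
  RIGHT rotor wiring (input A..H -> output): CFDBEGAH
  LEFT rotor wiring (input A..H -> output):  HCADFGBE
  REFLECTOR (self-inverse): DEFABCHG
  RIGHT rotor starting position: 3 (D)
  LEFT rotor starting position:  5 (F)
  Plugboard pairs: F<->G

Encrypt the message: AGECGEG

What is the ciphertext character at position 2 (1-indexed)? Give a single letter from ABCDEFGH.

Char 1 ('A'): step: R->4, L=5; A->plug->A->R->A->L->B->refl->E->L'->B->R'->F->plug->G
Char 2 ('G'): step: R->5, L=5; G->plug->F->R->G->L->G->refl->H->L'->C->R'->C->plug->C

C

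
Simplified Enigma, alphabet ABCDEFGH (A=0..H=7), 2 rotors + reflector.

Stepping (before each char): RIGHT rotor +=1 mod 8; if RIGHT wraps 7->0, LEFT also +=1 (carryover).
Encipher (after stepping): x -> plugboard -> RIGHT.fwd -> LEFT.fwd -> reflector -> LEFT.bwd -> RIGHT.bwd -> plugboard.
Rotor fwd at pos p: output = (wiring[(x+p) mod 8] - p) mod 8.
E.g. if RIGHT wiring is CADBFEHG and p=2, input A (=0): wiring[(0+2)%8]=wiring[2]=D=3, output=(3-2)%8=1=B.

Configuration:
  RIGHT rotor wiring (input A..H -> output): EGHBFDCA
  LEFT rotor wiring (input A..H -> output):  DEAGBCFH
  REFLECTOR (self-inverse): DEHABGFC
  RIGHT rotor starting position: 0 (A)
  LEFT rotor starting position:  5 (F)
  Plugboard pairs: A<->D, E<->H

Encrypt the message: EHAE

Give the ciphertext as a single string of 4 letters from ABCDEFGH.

Answer: CCDD

Derivation:
Char 1 ('E'): step: R->1, L=5; E->plug->H->R->D->L->G->refl->F->L'->A->R'->C->plug->C
Char 2 ('H'): step: R->2, L=5; H->plug->E->R->A->L->F->refl->G->L'->D->R'->C->plug->C
Char 3 ('A'): step: R->3, L=5; A->plug->D->R->H->L->E->refl->B->L'->G->R'->A->plug->D
Char 4 ('E'): step: R->4, L=5; E->plug->H->R->F->L->D->refl->A->L'->B->R'->A->plug->D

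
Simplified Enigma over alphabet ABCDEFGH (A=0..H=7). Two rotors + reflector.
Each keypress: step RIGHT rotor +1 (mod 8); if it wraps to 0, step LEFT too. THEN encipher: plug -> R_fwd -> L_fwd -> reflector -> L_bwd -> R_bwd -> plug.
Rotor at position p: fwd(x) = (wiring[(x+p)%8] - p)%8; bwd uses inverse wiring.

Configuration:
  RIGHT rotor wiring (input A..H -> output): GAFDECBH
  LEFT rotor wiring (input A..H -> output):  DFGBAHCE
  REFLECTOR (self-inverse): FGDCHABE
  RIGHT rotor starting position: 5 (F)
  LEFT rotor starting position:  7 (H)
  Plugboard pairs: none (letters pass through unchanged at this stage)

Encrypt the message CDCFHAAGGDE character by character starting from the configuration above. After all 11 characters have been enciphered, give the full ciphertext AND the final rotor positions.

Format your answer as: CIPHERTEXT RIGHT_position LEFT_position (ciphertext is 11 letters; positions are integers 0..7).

Char 1 ('C'): step: R->6, L=7; C->plug->C->R->A->L->F->refl->A->L'->G->R'->G->plug->G
Char 2 ('D'): step: R->7, L=7; D->plug->D->R->G->L->A->refl->F->L'->A->R'->A->plug->A
Char 3 ('C'): step: R->0, L->0 (L advanced); C->plug->C->R->F->L->H->refl->E->L'->H->R'->H->plug->H
Char 4 ('F'): step: R->1, L=0; F->plug->F->R->A->L->D->refl->C->L'->G->R'->G->plug->G
Char 5 ('H'): step: R->2, L=0; H->plug->H->R->G->L->C->refl->D->L'->A->R'->D->plug->D
Char 6 ('A'): step: R->3, L=0; A->plug->A->R->A->L->D->refl->C->L'->G->R'->D->plug->D
Char 7 ('A'): step: R->4, L=0; A->plug->A->R->A->L->D->refl->C->L'->G->R'->B->plug->B
Char 8 ('G'): step: R->5, L=0; G->plug->G->R->G->L->C->refl->D->L'->A->R'->F->plug->F
Char 9 ('G'): step: R->6, L=0; G->plug->G->R->G->L->C->refl->D->L'->A->R'->C->plug->C
Char 10 ('D'): step: R->7, L=0; D->plug->D->R->G->L->C->refl->D->L'->A->R'->A->plug->A
Char 11 ('E'): step: R->0, L->1 (L advanced); E->plug->E->R->E->L->G->refl->B->L'->F->R'->C->plug->C
Final: ciphertext=GAHGDDBFCAC, RIGHT=0, LEFT=1

Answer: GAHGDDBFCAC 0 1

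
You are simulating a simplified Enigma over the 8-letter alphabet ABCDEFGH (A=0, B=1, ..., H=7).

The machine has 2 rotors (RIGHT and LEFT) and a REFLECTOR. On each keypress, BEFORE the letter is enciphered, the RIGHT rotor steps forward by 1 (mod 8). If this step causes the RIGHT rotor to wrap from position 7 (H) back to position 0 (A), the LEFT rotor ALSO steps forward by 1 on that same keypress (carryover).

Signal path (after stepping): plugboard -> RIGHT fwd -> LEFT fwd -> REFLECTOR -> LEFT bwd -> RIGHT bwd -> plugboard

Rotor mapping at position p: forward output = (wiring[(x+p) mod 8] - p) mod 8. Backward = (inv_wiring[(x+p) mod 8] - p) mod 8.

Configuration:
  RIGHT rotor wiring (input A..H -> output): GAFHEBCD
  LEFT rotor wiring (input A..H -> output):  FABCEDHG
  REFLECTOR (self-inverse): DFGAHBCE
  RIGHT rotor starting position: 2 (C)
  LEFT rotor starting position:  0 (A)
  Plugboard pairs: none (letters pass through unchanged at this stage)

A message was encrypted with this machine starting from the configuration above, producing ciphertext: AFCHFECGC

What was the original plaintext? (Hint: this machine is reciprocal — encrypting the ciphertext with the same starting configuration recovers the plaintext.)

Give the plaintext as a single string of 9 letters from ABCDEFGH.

Answer: CCAECCGBH

Derivation:
Char 1 ('A'): step: R->3, L=0; A->plug->A->R->E->L->E->refl->H->L'->G->R'->C->plug->C
Char 2 ('F'): step: R->4, L=0; F->plug->F->R->E->L->E->refl->H->L'->G->R'->C->plug->C
Char 3 ('C'): step: R->5, L=0; C->plug->C->R->G->L->H->refl->E->L'->E->R'->A->plug->A
Char 4 ('H'): step: R->6, L=0; H->plug->H->R->D->L->C->refl->G->L'->H->R'->E->plug->E
Char 5 ('F'): step: R->7, L=0; F->plug->F->R->F->L->D->refl->A->L'->B->R'->C->plug->C
Char 6 ('E'): step: R->0, L->1 (L advanced); E->plug->E->R->E->L->C->refl->G->L'->F->R'->C->plug->C
Char 7 ('C'): step: R->1, L=1; C->plug->C->R->G->L->F->refl->B->L'->C->R'->G->plug->G
Char 8 ('G'): step: R->2, L=1; G->plug->G->R->E->L->C->refl->G->L'->F->R'->B->plug->B
Char 9 ('C'): step: R->3, L=1; C->plug->C->R->G->L->F->refl->B->L'->C->R'->H->plug->H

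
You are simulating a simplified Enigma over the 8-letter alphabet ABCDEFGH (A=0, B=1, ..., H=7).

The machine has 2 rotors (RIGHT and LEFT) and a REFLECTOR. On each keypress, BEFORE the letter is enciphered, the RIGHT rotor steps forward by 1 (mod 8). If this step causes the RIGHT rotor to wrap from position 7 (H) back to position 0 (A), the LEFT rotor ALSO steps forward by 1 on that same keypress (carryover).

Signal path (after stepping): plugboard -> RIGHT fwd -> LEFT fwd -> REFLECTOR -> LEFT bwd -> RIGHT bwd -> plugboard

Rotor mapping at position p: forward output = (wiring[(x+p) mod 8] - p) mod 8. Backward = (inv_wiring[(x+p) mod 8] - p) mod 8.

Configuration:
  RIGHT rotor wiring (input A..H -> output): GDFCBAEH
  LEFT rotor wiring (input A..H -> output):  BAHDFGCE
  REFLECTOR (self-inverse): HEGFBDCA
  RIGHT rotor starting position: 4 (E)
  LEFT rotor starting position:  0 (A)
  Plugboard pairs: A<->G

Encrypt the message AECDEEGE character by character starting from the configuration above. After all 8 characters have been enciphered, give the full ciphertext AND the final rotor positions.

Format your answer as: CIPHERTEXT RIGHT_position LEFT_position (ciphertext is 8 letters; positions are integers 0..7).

Answer: ECEEDHAA 4 1

Derivation:
Char 1 ('A'): step: R->5, L=0; A->plug->G->R->F->L->G->refl->C->L'->G->R'->E->plug->E
Char 2 ('E'): step: R->6, L=0; E->plug->E->R->H->L->E->refl->B->L'->A->R'->C->plug->C
Char 3 ('C'): step: R->7, L=0; C->plug->C->R->E->L->F->refl->D->L'->D->R'->E->plug->E
Char 4 ('D'): step: R->0, L->1 (L advanced); D->plug->D->R->C->L->C->refl->G->L'->B->R'->E->plug->E
Char 5 ('E'): step: R->1, L=1; E->plug->E->R->H->L->A->refl->H->L'->A->R'->D->plug->D
Char 6 ('E'): step: R->2, L=1; E->plug->E->R->C->L->C->refl->G->L'->B->R'->H->plug->H
Char 7 ('G'): step: R->3, L=1; G->plug->A->R->H->L->A->refl->H->L'->A->R'->G->plug->A
Char 8 ('E'): step: R->4, L=1; E->plug->E->R->C->L->C->refl->G->L'->B->R'->G->plug->A
Final: ciphertext=ECEEDHAA, RIGHT=4, LEFT=1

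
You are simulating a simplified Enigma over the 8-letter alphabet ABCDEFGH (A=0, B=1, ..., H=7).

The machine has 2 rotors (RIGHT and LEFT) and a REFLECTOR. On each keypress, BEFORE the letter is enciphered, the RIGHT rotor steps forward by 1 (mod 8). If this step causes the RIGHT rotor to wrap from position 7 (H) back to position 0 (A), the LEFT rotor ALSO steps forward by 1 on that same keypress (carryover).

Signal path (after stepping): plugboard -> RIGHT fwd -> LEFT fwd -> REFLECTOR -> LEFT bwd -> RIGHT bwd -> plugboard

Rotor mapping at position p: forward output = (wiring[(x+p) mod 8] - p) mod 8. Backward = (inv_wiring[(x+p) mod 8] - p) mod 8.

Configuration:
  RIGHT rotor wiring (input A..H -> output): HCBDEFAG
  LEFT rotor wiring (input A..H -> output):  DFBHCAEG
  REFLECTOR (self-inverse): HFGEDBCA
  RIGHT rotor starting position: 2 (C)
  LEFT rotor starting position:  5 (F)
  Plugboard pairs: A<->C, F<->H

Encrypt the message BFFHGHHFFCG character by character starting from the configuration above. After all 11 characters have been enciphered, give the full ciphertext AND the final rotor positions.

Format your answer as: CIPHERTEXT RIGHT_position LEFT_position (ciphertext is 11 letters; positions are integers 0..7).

Char 1 ('B'): step: R->3, L=5; B->plug->B->R->B->L->H->refl->A->L'->E->R'->F->plug->H
Char 2 ('F'): step: R->4, L=5; F->plug->H->R->H->L->F->refl->B->L'->C->R'->D->plug->D
Char 3 ('F'): step: R->5, L=5; F->plug->H->R->H->L->F->refl->B->L'->C->R'->D->plug->D
Char 4 ('H'): step: R->6, L=5; H->plug->F->R->F->L->E->refl->D->L'->A->R'->B->plug->B
Char 5 ('G'): step: R->7, L=5; G->plug->G->R->G->L->C->refl->G->L'->D->R'->C->plug->A
Char 6 ('H'): step: R->0, L->6 (L advanced); H->plug->F->R->F->L->B->refl->F->L'->C->R'->B->plug->B
Char 7 ('H'): step: R->1, L=6; H->plug->F->R->H->L->C->refl->G->L'->A->R'->B->plug->B
Char 8 ('F'): step: R->2, L=6; F->plug->H->R->A->L->G->refl->C->L'->H->R'->A->plug->C
Char 9 ('F'): step: R->3, L=6; F->plug->H->R->G->L->E->refl->D->L'->E->R'->F->plug->H
Char 10 ('C'): step: R->4, L=6; C->plug->A->R->A->L->G->refl->C->L'->H->R'->H->plug->F
Char 11 ('G'): step: R->5, L=6; G->plug->G->R->G->L->E->refl->D->L'->E->R'->F->plug->H
Final: ciphertext=HDDBABBCHFH, RIGHT=5, LEFT=6

Answer: HDDBABBCHFH 5 6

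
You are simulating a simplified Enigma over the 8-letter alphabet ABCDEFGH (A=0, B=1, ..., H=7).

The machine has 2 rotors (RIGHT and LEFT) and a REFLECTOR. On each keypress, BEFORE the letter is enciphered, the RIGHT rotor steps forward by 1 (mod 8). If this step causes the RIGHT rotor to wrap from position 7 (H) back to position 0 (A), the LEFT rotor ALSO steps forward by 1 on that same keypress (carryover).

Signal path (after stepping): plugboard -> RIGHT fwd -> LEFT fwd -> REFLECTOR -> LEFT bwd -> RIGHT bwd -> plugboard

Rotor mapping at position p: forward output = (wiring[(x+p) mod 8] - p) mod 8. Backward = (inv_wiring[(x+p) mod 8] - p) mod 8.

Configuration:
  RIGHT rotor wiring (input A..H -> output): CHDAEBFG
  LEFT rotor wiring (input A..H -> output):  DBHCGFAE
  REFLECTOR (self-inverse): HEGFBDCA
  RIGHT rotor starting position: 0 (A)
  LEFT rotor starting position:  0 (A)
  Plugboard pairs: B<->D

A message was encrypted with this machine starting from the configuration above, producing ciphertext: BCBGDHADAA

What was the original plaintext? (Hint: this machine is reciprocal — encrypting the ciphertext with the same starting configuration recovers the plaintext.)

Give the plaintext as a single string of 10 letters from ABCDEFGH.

Char 1 ('B'): step: R->1, L=0; B->plug->D->R->D->L->C->refl->G->L'->E->R'->F->plug->F
Char 2 ('C'): step: R->2, L=0; C->plug->C->R->C->L->H->refl->A->L'->G->R'->B->plug->D
Char 3 ('B'): step: R->3, L=0; B->plug->D->R->C->L->H->refl->A->L'->G->R'->C->plug->C
Char 4 ('G'): step: R->4, L=0; G->plug->G->R->H->L->E->refl->B->L'->B->R'->C->plug->C
Char 5 ('D'): step: R->5, L=0; D->plug->B->R->A->L->D->refl->F->L'->F->R'->D->plug->B
Char 6 ('H'): step: R->6, L=0; H->plug->H->R->D->L->C->refl->G->L'->E->R'->C->plug->C
Char 7 ('A'): step: R->7, L=0; A->plug->A->R->H->L->E->refl->B->L'->B->R'->E->plug->E
Char 8 ('D'): step: R->0, L->1 (L advanced); D->plug->B->R->H->L->C->refl->G->L'->B->R'->F->plug->F
Char 9 ('A'): step: R->1, L=1; A->plug->A->R->G->L->D->refl->F->L'->D->R'->D->plug->B
Char 10 ('A'): step: R->2, L=1; A->plug->A->R->B->L->G->refl->C->L'->H->R'->D->plug->B

Answer: FDCCBCEFBB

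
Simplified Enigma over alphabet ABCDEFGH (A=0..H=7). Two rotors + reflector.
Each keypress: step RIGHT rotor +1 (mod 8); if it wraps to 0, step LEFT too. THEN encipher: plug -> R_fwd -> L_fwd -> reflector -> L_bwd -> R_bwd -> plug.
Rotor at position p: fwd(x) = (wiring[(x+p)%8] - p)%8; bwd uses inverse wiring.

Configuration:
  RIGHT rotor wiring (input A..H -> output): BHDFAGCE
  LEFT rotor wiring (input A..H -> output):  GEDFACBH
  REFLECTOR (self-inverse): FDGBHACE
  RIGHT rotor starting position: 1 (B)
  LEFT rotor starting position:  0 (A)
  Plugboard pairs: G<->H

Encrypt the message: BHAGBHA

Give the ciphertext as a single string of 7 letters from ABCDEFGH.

Char 1 ('B'): step: R->2, L=0; B->plug->B->R->D->L->F->refl->A->L'->E->R'->D->plug->D
Char 2 ('H'): step: R->3, L=0; H->plug->G->R->E->L->A->refl->F->L'->D->R'->C->plug->C
Char 3 ('A'): step: R->4, L=0; A->plug->A->R->E->L->A->refl->F->L'->D->R'->F->plug->F
Char 4 ('G'): step: R->5, L=0; G->plug->H->R->D->L->F->refl->A->L'->E->R'->D->plug->D
Char 5 ('B'): step: R->6, L=0; B->plug->B->R->G->L->B->refl->D->L'->C->R'->G->plug->H
Char 6 ('H'): step: R->7, L=0; H->plug->G->R->H->L->H->refl->E->L'->B->R'->F->plug->F
Char 7 ('A'): step: R->0, L->1 (L advanced); A->plug->A->R->B->L->C->refl->G->L'->G->R'->F->plug->F

Answer: DCFDHFF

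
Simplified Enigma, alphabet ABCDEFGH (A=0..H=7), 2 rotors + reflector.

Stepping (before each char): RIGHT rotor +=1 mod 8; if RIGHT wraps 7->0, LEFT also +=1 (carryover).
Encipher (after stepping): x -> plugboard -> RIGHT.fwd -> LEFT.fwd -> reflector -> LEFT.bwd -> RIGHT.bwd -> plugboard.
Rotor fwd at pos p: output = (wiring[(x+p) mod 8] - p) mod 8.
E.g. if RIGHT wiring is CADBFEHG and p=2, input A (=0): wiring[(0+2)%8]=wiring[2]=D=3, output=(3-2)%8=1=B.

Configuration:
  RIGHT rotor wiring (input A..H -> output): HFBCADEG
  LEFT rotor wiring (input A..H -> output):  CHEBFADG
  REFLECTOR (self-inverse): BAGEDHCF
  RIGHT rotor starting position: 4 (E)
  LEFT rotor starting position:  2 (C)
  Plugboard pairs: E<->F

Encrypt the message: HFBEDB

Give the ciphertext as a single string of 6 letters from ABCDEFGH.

Answer: FBFAED

Derivation:
Char 1 ('H'): step: R->5, L=2; H->plug->H->R->D->L->G->refl->C->L'->A->R'->E->plug->F
Char 2 ('F'): step: R->6, L=2; F->plug->E->R->D->L->G->refl->C->L'->A->R'->B->plug->B
Char 3 ('B'): step: R->7, L=2; B->plug->B->R->A->L->C->refl->G->L'->D->R'->E->plug->F
Char 4 ('E'): step: R->0, L->3 (L advanced); E->plug->F->R->D->L->A->refl->B->L'->H->R'->A->plug->A
Char 5 ('D'): step: R->1, L=3; D->plug->D->R->H->L->B->refl->A->L'->D->R'->F->plug->E
Char 6 ('B'): step: R->2, L=3; B->plug->B->R->A->L->G->refl->C->L'->B->R'->D->plug->D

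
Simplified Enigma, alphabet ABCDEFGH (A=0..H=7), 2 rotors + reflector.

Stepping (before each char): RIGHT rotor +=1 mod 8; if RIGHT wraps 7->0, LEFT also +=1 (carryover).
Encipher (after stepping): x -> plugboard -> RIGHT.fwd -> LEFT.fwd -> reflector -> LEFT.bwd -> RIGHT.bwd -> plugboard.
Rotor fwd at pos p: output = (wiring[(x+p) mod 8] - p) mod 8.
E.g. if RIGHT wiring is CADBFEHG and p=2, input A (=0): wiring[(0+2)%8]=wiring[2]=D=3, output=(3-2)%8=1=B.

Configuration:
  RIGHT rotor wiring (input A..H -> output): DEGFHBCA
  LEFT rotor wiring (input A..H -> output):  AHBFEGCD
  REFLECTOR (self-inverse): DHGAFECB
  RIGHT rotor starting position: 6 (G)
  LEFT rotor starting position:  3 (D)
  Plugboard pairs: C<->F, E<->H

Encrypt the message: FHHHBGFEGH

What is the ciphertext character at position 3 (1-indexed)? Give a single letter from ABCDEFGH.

Char 1 ('F'): step: R->7, L=3; F->plug->C->R->F->L->F->refl->E->L'->G->R'->E->plug->H
Char 2 ('H'): step: R->0, L->4 (L advanced); H->plug->E->R->H->L->B->refl->H->L'->D->R'->A->plug->A
Char 3 ('H'): step: R->1, L=4; H->plug->E->R->A->L->A->refl->D->L'->F->R'->B->plug->B

B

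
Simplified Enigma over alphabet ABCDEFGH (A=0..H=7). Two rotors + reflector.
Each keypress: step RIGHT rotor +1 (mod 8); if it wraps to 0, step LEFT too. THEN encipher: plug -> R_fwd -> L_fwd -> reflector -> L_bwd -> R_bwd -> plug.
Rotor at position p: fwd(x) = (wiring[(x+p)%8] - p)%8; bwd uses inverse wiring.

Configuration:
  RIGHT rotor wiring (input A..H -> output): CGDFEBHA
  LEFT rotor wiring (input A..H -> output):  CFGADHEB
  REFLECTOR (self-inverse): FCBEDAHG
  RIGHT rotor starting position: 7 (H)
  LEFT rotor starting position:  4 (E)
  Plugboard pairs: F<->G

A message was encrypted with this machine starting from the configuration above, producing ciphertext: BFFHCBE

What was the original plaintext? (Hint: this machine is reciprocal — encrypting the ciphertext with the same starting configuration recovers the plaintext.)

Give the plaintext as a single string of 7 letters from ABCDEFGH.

Char 1 ('B'): step: R->0, L->5 (L advanced); B->plug->B->R->G->L->D->refl->E->L'->C->R'->A->plug->A
Char 2 ('F'): step: R->1, L=5; F->plug->G->R->H->L->G->refl->H->L'->B->R'->H->plug->H
Char 3 ('F'): step: R->2, L=5; F->plug->G->R->A->L->C->refl->B->L'->F->R'->E->plug->E
Char 4 ('H'): step: R->3, L=5; H->plug->H->R->A->L->C->refl->B->L'->F->R'->E->plug->E
Char 5 ('C'): step: R->4, L=5; C->plug->C->R->D->L->F->refl->A->L'->E->R'->D->plug->D
Char 6 ('B'): step: R->5, L=5; B->plug->B->R->C->L->E->refl->D->L'->G->R'->F->plug->G
Char 7 ('E'): step: R->6, L=5; E->plug->E->R->F->L->B->refl->C->L'->A->R'->D->plug->D

Answer: AHEEDGD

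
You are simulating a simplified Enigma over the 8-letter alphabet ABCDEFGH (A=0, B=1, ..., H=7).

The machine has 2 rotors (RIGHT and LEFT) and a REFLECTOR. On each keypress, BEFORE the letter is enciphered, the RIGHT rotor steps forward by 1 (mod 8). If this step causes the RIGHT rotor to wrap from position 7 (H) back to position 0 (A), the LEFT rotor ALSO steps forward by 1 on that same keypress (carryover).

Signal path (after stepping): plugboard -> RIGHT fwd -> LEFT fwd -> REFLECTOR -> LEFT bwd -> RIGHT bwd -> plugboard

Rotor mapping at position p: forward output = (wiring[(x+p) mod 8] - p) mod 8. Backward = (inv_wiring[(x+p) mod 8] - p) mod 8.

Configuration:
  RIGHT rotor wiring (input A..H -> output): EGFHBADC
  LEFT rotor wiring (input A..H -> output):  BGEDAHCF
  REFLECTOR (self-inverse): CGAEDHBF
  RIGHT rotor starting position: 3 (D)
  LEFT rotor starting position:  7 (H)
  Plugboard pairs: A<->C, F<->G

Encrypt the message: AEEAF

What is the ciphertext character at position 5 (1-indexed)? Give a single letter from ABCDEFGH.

Char 1 ('A'): step: R->4, L=7; A->plug->C->R->H->L->D->refl->E->L'->E->R'->B->plug->B
Char 2 ('E'): step: R->5, L=7; E->plug->E->R->B->L->C->refl->A->L'->G->R'->B->plug->B
Char 3 ('E'): step: R->6, L=7; E->plug->E->R->H->L->D->refl->E->L'->E->R'->B->plug->B
Char 4 ('A'): step: R->7, L=7; A->plug->C->R->H->L->D->refl->E->L'->E->R'->H->plug->H
Char 5 ('F'): step: R->0, L->0 (L advanced); F->plug->G->R->D->L->D->refl->E->L'->C->R'->H->plug->H

H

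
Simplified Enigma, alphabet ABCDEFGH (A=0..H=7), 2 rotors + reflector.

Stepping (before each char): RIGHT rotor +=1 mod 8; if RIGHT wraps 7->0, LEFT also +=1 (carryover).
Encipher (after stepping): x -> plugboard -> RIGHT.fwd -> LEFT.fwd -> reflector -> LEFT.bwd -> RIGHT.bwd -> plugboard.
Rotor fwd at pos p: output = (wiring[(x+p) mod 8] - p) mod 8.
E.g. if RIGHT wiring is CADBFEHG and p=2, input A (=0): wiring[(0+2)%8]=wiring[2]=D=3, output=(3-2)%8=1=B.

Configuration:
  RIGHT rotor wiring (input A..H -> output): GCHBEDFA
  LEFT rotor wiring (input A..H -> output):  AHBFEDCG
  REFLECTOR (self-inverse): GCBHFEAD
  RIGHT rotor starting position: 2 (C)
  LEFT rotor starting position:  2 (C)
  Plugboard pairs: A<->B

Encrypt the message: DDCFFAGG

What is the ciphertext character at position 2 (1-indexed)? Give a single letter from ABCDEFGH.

Char 1 ('D'): step: R->3, L=2; D->plug->D->R->C->L->C->refl->B->L'->D->R'->F->plug->F
Char 2 ('D'): step: R->4, L=2; D->plug->D->R->E->L->A->refl->G->L'->G->R'->F->plug->F

F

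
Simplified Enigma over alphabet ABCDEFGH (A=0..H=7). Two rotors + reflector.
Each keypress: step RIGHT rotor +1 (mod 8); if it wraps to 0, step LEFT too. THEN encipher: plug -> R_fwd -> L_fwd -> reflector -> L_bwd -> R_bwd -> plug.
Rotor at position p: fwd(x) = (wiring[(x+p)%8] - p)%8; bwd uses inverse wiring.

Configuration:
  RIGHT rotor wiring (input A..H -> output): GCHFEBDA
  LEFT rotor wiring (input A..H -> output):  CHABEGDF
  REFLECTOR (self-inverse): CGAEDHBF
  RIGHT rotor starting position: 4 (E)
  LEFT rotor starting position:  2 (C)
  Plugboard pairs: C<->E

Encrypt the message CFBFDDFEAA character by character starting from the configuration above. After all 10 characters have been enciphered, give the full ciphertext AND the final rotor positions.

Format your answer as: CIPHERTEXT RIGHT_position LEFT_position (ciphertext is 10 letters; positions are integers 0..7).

Char 1 ('C'): step: R->5, L=2; C->plug->E->R->F->L->D->refl->E->L'->D->R'->C->plug->E
Char 2 ('F'): step: R->6, L=2; F->plug->F->R->H->L->F->refl->H->L'->B->R'->E->plug->C
Char 3 ('B'): step: R->7, L=2; B->plug->B->R->H->L->F->refl->H->L'->B->R'->A->plug->A
Char 4 ('F'): step: R->0, L->3 (L advanced); F->plug->F->R->B->L->B->refl->G->L'->A->R'->H->plug->H
Char 5 ('D'): step: R->1, L=3; D->plug->D->R->D->L->A->refl->C->L'->E->R'->C->plug->E
Char 6 ('D'): step: R->2, L=3; D->plug->D->R->H->L->F->refl->H->L'->F->R'->A->plug->A
Char 7 ('F'): step: R->3, L=3; F->plug->F->R->D->L->A->refl->C->L'->E->R'->H->plug->H
Char 8 ('E'): step: R->4, L=3; E->plug->C->R->H->L->F->refl->H->L'->F->R'->B->plug->B
Char 9 ('A'): step: R->5, L=3; A->plug->A->R->E->L->C->refl->A->L'->D->R'->C->plug->E
Char 10 ('A'): step: R->6, L=3; A->plug->A->R->F->L->H->refl->F->L'->H->R'->F->plug->F
Final: ciphertext=ECAHEAHBEF, RIGHT=6, LEFT=3

Answer: ECAHEAHBEF 6 3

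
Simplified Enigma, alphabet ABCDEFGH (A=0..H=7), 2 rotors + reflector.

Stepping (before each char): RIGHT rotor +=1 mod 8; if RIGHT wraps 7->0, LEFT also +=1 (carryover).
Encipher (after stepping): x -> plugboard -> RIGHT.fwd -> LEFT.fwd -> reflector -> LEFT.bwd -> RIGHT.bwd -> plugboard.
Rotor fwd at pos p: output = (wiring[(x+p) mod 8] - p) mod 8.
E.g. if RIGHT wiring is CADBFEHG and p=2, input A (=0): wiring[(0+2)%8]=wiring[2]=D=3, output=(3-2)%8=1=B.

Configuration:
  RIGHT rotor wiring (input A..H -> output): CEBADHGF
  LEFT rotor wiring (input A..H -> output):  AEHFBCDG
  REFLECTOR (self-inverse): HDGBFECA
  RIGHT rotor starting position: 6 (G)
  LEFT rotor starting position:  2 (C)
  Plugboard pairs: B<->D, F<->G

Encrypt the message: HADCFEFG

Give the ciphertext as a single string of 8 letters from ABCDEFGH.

Answer: AEHFDHAE

Derivation:
Char 1 ('H'): step: R->7, L=2; H->plug->H->R->H->L->C->refl->G->L'->G->R'->A->plug->A
Char 2 ('A'): step: R->0, L->3 (L advanced); A->plug->A->R->C->L->H->refl->A->L'->D->R'->E->plug->E
Char 3 ('D'): step: R->1, L=3; D->plug->B->R->A->L->C->refl->G->L'->B->R'->H->plug->H
Char 4 ('C'): step: R->2, L=3; C->plug->C->R->B->L->G->refl->C->L'->A->R'->G->plug->F
Char 5 ('F'): step: R->3, L=3; F->plug->G->R->B->L->G->refl->C->L'->A->R'->B->plug->D
Char 6 ('E'): step: R->4, L=3; E->plug->E->R->G->L->B->refl->D->L'->E->R'->H->plug->H
Char 7 ('F'): step: R->5, L=3; F->plug->G->R->D->L->A->refl->H->L'->C->R'->A->plug->A
Char 8 ('G'): step: R->6, L=3; G->plug->F->R->C->L->H->refl->A->L'->D->R'->E->plug->E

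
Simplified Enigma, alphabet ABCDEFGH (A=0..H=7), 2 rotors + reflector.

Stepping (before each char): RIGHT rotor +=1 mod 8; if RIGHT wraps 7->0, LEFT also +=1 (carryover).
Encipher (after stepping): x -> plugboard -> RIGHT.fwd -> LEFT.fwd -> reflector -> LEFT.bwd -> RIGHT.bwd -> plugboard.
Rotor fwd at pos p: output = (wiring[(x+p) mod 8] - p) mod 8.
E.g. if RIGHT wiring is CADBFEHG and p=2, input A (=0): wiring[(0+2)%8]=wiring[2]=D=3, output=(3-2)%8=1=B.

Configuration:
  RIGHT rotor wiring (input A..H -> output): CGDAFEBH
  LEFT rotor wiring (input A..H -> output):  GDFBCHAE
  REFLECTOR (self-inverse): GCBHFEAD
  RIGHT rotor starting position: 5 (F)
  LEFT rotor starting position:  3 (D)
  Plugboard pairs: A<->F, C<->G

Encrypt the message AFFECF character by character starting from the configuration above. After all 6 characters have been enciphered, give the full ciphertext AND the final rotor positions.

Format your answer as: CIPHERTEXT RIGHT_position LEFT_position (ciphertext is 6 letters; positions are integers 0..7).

Answer: FAHAGG 3 4

Derivation:
Char 1 ('A'): step: R->6, L=3; A->plug->F->R->C->L->E->refl->F->L'->D->R'->A->plug->F
Char 2 ('F'): step: R->7, L=3; F->plug->A->R->A->L->G->refl->A->L'->G->R'->F->plug->A
Char 3 ('F'): step: R->0, L->4 (L advanced); F->plug->A->R->C->L->E->refl->F->L'->H->R'->H->plug->H
Char 4 ('E'): step: R->1, L=4; E->plug->E->R->D->L->A->refl->G->L'->A->R'->F->plug->A
Char 5 ('C'): step: R->2, L=4; C->plug->G->R->A->L->G->refl->A->L'->D->R'->C->plug->G
Char 6 ('F'): step: R->3, L=4; F->plug->A->R->F->L->H->refl->D->L'->B->R'->C->plug->G
Final: ciphertext=FAHAGG, RIGHT=3, LEFT=4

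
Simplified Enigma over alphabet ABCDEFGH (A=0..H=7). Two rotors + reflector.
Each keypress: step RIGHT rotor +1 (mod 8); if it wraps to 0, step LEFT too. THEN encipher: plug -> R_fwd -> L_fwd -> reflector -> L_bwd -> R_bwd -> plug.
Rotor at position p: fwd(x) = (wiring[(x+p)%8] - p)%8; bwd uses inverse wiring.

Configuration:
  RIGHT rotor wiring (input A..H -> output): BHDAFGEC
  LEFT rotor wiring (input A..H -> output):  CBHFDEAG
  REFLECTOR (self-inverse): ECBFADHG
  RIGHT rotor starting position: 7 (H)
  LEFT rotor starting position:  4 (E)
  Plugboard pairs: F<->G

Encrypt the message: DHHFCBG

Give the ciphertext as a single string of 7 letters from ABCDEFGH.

Char 1 ('D'): step: R->0, L->5 (L advanced); D->plug->D->R->A->L->H->refl->G->L'->H->R'->B->plug->B
Char 2 ('H'): step: R->1, L=5; H->plug->H->R->A->L->H->refl->G->L'->H->R'->C->plug->C
Char 3 ('H'): step: R->2, L=5; H->plug->H->R->F->L->C->refl->B->L'->C->R'->E->plug->E
Char 4 ('F'): step: R->3, L=5; F->plug->G->R->E->L->E->refl->A->L'->G->R'->F->plug->G
Char 5 ('C'): step: R->4, L=5; C->plug->C->R->A->L->H->refl->G->L'->H->R'->G->plug->F
Char 6 ('B'): step: R->5, L=5; B->plug->B->R->H->L->G->refl->H->L'->A->R'->H->plug->H
Char 7 ('G'): step: R->6, L=5; G->plug->F->R->C->L->B->refl->C->L'->F->R'->E->plug->E

Answer: BCEGFHE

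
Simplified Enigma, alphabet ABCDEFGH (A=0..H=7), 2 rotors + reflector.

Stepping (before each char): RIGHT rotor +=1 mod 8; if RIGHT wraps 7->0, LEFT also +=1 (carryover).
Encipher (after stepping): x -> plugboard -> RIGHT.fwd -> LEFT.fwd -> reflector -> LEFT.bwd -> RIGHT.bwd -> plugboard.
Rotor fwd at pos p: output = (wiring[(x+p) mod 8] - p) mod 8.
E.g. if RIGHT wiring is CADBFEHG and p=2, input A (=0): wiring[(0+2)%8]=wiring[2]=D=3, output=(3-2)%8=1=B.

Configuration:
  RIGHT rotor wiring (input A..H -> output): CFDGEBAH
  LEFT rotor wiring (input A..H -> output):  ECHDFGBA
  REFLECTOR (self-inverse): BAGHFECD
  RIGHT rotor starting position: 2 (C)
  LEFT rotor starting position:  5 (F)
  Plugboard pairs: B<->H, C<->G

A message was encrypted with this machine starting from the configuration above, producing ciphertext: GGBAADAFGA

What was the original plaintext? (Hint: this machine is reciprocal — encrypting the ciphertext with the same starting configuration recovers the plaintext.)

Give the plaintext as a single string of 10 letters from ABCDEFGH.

Char 1 ('G'): step: R->3, L=5; G->plug->C->R->G->L->G->refl->C->L'->F->R'->D->plug->D
Char 2 ('G'): step: R->4, L=5; G->plug->C->R->E->L->F->refl->E->L'->B->R'->F->plug->F
Char 3 ('B'): step: R->5, L=5; B->plug->H->R->H->L->A->refl->B->L'->A->R'->E->plug->E
Char 4 ('A'): step: R->6, L=5; A->plug->A->R->C->L->D->refl->H->L'->D->R'->H->plug->B
Char 5 ('A'): step: R->7, L=5; A->plug->A->R->A->L->B->refl->A->L'->H->R'->E->plug->E
Char 6 ('D'): step: R->0, L->6 (L advanced); D->plug->D->R->G->L->H->refl->D->L'->A->R'->G->plug->C
Char 7 ('A'): step: R->1, L=6; A->plug->A->R->E->L->B->refl->A->L'->H->R'->F->plug->F
Char 8 ('F'): step: R->2, L=6; F->plug->F->R->F->L->F->refl->E->L'->D->R'->H->plug->B
Char 9 ('G'): step: R->3, L=6; G->plug->C->R->G->L->H->refl->D->L'->A->R'->H->plug->B
Char 10 ('A'): step: R->4, L=6; A->plug->A->R->A->L->D->refl->H->L'->G->R'->E->plug->E

Answer: DFEBECFBBE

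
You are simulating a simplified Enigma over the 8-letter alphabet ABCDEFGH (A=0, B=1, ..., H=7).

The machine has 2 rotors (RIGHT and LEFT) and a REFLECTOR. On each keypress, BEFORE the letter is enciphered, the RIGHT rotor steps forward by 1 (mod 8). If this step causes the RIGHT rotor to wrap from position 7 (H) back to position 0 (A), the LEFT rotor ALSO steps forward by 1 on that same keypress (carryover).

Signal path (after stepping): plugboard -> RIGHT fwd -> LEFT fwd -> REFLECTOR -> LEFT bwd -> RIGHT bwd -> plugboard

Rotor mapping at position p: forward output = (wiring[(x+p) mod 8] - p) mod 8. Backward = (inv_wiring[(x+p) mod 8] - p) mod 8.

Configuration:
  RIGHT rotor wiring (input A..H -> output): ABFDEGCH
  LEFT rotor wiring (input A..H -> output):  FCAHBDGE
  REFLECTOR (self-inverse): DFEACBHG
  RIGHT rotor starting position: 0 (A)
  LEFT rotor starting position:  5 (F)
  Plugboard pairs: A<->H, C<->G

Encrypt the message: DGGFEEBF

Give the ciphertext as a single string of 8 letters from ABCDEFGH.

Char 1 ('D'): step: R->1, L=5; D->plug->D->R->D->L->A->refl->D->L'->F->R'->E->plug->E
Char 2 ('G'): step: R->2, L=5; G->plug->C->R->C->L->H->refl->G->L'->A->R'->E->plug->E
Char 3 ('G'): step: R->3, L=5; G->plug->C->R->D->L->A->refl->D->L'->F->R'->F->plug->F
Char 4 ('F'): step: R->4, L=5; F->plug->F->R->F->L->D->refl->A->L'->D->R'->D->plug->D
Char 5 ('E'): step: R->5, L=5; E->plug->E->R->E->L->F->refl->B->L'->B->R'->A->plug->H
Char 6 ('E'): step: R->6, L=5; E->plug->E->R->H->L->E->refl->C->L'->G->R'->G->plug->C
Char 7 ('B'): step: R->7, L=5; B->plug->B->R->B->L->B->refl->F->L'->E->R'->E->plug->E
Char 8 ('F'): step: R->0, L->6 (L advanced); F->plug->F->R->G->L->D->refl->A->L'->A->R'->A->plug->H

Answer: EEFDHCEH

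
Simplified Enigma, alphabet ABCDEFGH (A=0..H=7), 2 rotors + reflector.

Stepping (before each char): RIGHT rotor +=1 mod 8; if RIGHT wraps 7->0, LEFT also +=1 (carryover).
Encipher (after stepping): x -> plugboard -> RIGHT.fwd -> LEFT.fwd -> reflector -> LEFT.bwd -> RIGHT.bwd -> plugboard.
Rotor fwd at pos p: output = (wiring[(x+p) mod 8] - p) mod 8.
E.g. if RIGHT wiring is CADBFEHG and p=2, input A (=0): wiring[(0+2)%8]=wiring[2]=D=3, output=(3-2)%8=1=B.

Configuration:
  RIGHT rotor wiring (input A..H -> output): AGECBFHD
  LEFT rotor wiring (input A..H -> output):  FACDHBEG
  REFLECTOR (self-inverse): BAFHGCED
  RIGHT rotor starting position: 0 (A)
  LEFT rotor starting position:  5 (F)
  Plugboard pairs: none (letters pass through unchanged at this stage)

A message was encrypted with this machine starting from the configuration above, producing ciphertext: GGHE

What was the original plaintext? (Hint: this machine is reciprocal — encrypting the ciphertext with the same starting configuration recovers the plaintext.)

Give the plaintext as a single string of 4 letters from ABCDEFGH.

Answer: BBDB

Derivation:
Char 1 ('G'): step: R->1, L=5; G->plug->G->R->C->L->B->refl->A->L'->D->R'->B->plug->B
Char 2 ('G'): step: R->2, L=5; G->plug->G->R->G->L->G->refl->E->L'->A->R'->B->plug->B
Char 3 ('H'): step: R->3, L=5; H->plug->H->R->B->L->H->refl->D->L'->E->R'->D->plug->D
Char 4 ('E'): step: R->4, L=5; E->plug->E->R->E->L->D->refl->H->L'->B->R'->B->plug->B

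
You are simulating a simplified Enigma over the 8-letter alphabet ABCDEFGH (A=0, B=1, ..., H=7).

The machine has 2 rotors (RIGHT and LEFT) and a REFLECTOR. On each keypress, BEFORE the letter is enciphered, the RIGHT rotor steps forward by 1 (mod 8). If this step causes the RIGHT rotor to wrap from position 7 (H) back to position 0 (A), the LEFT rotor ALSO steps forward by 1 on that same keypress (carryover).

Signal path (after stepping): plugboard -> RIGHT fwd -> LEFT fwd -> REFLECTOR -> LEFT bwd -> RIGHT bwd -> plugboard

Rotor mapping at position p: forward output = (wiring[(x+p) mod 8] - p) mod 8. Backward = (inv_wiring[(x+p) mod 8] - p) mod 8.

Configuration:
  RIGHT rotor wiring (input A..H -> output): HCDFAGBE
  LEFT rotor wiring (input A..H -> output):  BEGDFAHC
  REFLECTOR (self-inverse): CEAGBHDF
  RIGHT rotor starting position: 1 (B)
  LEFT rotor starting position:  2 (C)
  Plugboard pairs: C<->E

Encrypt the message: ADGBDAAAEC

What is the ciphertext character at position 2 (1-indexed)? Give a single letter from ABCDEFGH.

Char 1 ('A'): step: R->2, L=2; A->plug->A->R->B->L->B->refl->E->L'->A->R'->H->plug->H
Char 2 ('D'): step: R->3, L=2; D->plug->D->R->G->L->H->refl->F->L'->E->R'->F->plug->F

F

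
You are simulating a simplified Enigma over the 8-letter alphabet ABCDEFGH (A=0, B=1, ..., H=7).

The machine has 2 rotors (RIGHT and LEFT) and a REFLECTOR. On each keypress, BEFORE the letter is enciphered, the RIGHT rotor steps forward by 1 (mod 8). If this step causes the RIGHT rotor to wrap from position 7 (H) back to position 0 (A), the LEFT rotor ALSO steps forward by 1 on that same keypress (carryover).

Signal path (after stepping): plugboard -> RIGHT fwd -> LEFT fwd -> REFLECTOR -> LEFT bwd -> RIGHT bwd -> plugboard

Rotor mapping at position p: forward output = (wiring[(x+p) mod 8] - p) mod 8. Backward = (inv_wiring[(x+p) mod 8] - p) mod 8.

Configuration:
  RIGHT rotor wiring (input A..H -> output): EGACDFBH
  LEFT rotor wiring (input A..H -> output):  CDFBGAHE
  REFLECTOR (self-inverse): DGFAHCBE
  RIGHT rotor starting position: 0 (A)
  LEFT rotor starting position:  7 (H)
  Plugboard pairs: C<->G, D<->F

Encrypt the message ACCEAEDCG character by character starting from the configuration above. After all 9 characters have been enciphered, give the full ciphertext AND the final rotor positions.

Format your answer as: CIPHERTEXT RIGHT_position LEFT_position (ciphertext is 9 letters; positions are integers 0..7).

Char 1 ('A'): step: R->1, L=7; A->plug->A->R->F->L->H->refl->E->L'->C->R'->D->plug->F
Char 2 ('C'): step: R->2, L=7; C->plug->G->R->C->L->E->refl->H->L'->F->R'->F->plug->D
Char 3 ('C'): step: R->3, L=7; C->plug->G->R->D->L->G->refl->B->L'->G->R'->D->plug->F
Char 4 ('E'): step: R->4, L=7; E->plug->E->R->A->L->F->refl->C->L'->E->R'->G->plug->C
Char 5 ('A'): step: R->5, L=7; A->plug->A->R->A->L->F->refl->C->L'->E->R'->B->plug->B
Char 6 ('E'): step: R->6, L=7; E->plug->E->R->C->L->E->refl->H->L'->F->R'->G->plug->C
Char 7 ('D'): step: R->7, L=7; D->plug->F->R->E->L->C->refl->F->L'->A->R'->A->plug->A
Char 8 ('C'): step: R->0, L->0 (L advanced); C->plug->G->R->B->L->D->refl->A->L'->F->R'->F->plug->D
Char 9 ('G'): step: R->1, L=0; G->plug->C->R->B->L->D->refl->A->L'->F->R'->A->plug->A
Final: ciphertext=FDFCBCADA, RIGHT=1, LEFT=0

Answer: FDFCBCADA 1 0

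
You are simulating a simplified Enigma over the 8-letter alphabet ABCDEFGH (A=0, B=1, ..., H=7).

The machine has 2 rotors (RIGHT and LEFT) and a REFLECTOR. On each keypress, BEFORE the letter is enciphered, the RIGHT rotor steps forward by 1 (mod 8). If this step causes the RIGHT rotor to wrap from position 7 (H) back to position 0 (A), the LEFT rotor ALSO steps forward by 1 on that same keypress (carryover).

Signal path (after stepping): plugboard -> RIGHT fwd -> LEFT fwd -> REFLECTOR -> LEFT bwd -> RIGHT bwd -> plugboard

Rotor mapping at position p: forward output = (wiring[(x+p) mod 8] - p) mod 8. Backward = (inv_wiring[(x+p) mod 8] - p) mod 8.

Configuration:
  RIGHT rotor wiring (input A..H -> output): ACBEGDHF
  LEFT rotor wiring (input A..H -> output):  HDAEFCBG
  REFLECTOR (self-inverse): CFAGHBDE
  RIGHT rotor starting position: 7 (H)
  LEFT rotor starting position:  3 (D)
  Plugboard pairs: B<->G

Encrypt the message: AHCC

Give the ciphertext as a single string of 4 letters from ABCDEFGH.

Answer: GCDE

Derivation:
Char 1 ('A'): step: R->0, L->4 (L advanced); A->plug->A->R->A->L->B->refl->F->L'->C->R'->B->plug->G
Char 2 ('H'): step: R->1, L=4; H->plug->H->R->H->L->A->refl->C->L'->D->R'->C->plug->C
Char 3 ('C'): step: R->2, L=4; C->plug->C->R->E->L->D->refl->G->L'->B->R'->D->plug->D
Char 4 ('C'): step: R->3, L=4; C->plug->C->R->A->L->B->refl->F->L'->C->R'->E->plug->E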